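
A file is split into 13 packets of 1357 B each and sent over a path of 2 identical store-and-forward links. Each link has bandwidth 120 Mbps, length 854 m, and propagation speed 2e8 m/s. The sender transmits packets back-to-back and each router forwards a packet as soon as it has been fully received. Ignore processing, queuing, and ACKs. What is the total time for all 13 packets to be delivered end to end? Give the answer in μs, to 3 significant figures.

1280 μs

Per-hop transmission t_tx = L/R = 10856/120000000 = 90.4667 μs.
Per-hop propagation t_prop = 854/200000000 = 4.27 μs.
Pipeline fill: first packet needs 2·t_tx to clear all hops; remaining 12 packets each add one t_tx.
Total = (2+13-1)·t_tx + 2·t_prop = 14·90.4667 + 2·4.27 = 1280 μs.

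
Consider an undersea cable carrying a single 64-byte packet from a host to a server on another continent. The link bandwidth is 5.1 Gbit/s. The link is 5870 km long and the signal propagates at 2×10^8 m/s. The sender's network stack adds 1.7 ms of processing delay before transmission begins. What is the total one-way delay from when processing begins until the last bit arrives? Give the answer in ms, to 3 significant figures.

L = 64 × 8 = 512 bits.
Transmission delay = L/R = 512 / 5100000000 = 0.000100392 ms.
Propagation delay = d/s = 5870000 m / 200000000 m/s = 29.35 ms.
Plus processing delay 1.7 ms = 1.7 ms.
Total = 31.1 ms.

31.1 ms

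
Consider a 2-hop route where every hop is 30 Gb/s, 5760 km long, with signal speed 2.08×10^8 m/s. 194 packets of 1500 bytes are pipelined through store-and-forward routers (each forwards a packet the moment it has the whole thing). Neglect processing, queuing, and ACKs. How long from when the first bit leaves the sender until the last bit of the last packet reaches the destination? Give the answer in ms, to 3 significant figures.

55.5 ms

Per-hop transmission t_tx = L/R = 12000/30000000000 = 0.0004 ms.
Per-hop propagation t_prop = 5760000/208000000 = 27.6923 ms.
Pipeline fill: first packet needs 2·t_tx to clear all hops; remaining 193 packets each add one t_tx.
Total = (2+194-1)·t_tx + 2·t_prop = 195·0.0004 + 2·27.6923 = 55.5 ms.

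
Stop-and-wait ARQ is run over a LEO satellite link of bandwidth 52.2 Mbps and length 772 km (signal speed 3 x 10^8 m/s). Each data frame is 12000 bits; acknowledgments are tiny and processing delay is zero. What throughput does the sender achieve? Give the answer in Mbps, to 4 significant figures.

2.232 Mbps

t_tx = L/R = 12000/52200000 = 0.000229885 s.
t_prop = 772000/300000000 = 0.00257333 s; RTT = 0.00514667 s.
Cycle = t_tx + RTT = 0.00537655 s.
Throughput = L / cycle = 12000 / 0.00537655 = 2.232 Mbps.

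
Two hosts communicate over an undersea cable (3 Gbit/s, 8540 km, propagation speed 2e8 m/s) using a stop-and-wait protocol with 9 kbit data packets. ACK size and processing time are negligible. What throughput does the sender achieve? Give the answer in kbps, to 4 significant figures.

105.4 kbps

t_tx = L/R = 9000/3000000000 = 3e-06 s.
t_prop = 8540000/200000000 = 0.0427 s; RTT = 0.0854 s.
Cycle = t_tx + RTT = 0.085403 s.
Throughput = L / cycle = 9000 / 0.085403 = 105.4 kbps.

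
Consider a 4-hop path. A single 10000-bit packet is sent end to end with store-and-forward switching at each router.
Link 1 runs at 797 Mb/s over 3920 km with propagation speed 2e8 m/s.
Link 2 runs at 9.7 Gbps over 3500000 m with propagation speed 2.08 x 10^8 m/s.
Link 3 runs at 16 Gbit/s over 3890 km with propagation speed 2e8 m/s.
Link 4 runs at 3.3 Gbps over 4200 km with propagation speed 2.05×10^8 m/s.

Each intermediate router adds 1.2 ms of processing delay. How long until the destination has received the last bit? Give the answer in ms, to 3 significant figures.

Transmission delays (L/R per hop): 0.0125471, 0.00103093, 0.000625, 0.0030303 ms; sum = 0.0172333 ms.
Propagation delays (d/s per hop): 19.6, 16.8269, 19.45, 20.4878 ms; sum = 76.3647 ms.
Processing at 3 router(s): 3 × 1.2 ms = 3.6 ms.
End-to-end = 80.0 ms.

80.0 ms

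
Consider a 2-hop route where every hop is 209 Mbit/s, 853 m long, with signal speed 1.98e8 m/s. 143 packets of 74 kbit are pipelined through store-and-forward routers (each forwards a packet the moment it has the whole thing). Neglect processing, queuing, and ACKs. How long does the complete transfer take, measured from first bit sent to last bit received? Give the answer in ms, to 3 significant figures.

Per-hop transmission t_tx = L/R = 74000/209000000 = 0.354067 ms.
Per-hop propagation t_prop = 853/198000000 = 0.00430808 ms.
Pipeline fill: first packet needs 2·t_tx to clear all hops; remaining 142 packets each add one t_tx.
Total = (2+143-1)·t_tx + 2·t_prop = 144·0.354067 + 2·0.00430808 = 51.0 ms.

51.0 ms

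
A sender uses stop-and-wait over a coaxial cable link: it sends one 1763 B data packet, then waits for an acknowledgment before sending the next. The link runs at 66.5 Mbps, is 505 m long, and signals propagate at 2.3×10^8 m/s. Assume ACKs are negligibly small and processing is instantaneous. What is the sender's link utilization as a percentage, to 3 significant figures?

98.0 %

t_tx = L/R = 14104/66500000 = 0.00021209 s.
t_prop = 505/2.3e+08 = 2.19565e-06 s; RTT = 4.3913e-06 s.
Cycle = t_tx + RTT = 0.000216482 s.
Utilization = t_tx / cycle = 0.00021209/0.000216482 = 98.0 %.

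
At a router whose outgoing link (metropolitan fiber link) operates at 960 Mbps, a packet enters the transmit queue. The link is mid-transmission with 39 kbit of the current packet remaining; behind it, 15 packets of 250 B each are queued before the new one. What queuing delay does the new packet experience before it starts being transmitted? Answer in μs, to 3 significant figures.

Each queued packet: L/R = 2000/960000000 = 2.08333 μs.
15 queued → 31.25 μs.
Plus remaining 39000 bits of current packet: 40.625 μs.
Queuing delay = 71.9 μs.

71.9 μs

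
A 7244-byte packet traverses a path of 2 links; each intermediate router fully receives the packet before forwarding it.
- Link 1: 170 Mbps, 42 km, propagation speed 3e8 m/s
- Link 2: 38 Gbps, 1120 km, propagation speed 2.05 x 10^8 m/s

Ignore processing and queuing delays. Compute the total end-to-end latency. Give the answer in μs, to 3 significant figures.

5950 μs

L = 7244 × 8 = 57952 bits.
Transmission delays (L/R per hop): 340.894, 1.52505 μs; sum = 342.419 μs.
Propagation delays (d/s per hop): 140, 5463.41 μs; sum = 5603.41 μs.
End-to-end = 5950 μs.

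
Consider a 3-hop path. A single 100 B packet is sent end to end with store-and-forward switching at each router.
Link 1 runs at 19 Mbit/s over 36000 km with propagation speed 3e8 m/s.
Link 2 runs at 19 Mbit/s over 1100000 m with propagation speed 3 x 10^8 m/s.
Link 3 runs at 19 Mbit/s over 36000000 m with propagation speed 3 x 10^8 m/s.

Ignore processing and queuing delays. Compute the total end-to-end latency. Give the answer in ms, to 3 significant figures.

244 ms

L = 100 × 8 = 800 bits.
Transmission delay per hop = L/R = 800/19000000 = 0.0421053 ms; 3 hops → 0.126316 ms.
Propagation delays (d/s per hop): 120, 3.66667, 120 ms; sum = 243.667 ms.
End-to-end = 244 ms.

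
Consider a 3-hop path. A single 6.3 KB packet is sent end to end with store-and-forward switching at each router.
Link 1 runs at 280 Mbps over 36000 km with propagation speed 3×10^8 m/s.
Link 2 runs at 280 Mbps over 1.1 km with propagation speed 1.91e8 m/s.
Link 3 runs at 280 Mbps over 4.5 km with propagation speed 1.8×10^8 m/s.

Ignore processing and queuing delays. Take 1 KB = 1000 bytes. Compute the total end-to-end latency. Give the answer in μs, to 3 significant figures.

L = 50400 bits.
Transmission delay per hop = L/R = 50400/280000000 = 180 μs; 3 hops → 540 μs.
Propagation delays (d/s per hop): 120000, 5.75916, 25 μs; sum = 120031 μs.
End-to-end = 121000 μs.

121000 μs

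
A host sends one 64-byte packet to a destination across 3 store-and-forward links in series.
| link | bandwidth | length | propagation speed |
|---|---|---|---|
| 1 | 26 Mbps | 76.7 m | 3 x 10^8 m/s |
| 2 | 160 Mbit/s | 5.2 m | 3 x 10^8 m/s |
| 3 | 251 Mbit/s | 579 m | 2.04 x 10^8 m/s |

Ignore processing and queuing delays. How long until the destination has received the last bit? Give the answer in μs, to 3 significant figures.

28.0 μs

L = 64 × 8 = 512 bits.
Transmission delays (L/R per hop): 19.6923, 3.2, 2.03984 μs; sum = 24.9321 μs.
Propagation delays (d/s per hop): 0.255667, 0.0173333, 2.83824 μs; sum = 3.11124 μs.
End-to-end = 28.0 μs.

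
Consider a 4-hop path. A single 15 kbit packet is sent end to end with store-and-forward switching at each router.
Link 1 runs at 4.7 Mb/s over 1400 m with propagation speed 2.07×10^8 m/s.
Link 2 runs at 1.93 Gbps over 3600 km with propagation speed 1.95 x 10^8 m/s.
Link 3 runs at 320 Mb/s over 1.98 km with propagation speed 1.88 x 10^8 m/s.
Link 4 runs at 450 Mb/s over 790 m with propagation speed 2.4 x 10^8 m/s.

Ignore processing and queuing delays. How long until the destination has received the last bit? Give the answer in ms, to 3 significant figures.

21.8 ms

L = 15000 bits.
Transmission delays (L/R per hop): 3.19149, 0.00777202, 0.046875, 0.0333333 ms; sum = 3.27947 ms.
Propagation delays (d/s per hop): 0.00676329, 18.4615, 0.0105319, 0.00329167 ms; sum = 18.4821 ms.
End-to-end = 21.8 ms.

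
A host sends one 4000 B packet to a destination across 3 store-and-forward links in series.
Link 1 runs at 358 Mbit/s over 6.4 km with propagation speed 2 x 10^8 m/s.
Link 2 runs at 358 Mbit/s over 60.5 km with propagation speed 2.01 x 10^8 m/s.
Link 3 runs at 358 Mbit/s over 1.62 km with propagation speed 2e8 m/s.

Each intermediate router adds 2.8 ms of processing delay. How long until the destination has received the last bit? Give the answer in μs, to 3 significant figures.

6210 μs

L = 4000 × 8 = 32000 bits.
Transmission delay per hop = L/R = 32000/358000000 = 89.3855 μs; 3 hops → 268.156 μs.
Propagation delays (d/s per hop): 32, 300.995, 8.1 μs; sum = 341.095 μs.
Processing at 2 router(s): 2 × 2.8 ms = 5600 μs.
End-to-end = 6210 μs.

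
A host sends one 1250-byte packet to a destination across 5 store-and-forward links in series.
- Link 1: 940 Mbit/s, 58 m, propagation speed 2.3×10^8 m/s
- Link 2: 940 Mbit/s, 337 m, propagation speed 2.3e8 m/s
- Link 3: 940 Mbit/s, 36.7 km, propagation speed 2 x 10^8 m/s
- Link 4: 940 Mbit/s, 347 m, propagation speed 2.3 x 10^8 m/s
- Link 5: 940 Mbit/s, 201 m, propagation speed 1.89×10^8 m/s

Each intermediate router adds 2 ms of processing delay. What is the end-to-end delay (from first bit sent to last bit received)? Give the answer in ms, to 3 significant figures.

L = 1250 × 8 = 10000 bits.
Transmission delay per hop = L/R = 10000/940000000 = 0.0106383 ms; 5 hops → 0.0531915 ms.
Propagation delays (d/s per hop): 0.000252174, 0.00146522, 0.1835, 0.0015087, 0.00106349 ms; sum = 0.18779 ms.
Processing at 4 router(s): 4 × 2 ms = 8 ms.
End-to-end = 8.24 ms.

8.24 ms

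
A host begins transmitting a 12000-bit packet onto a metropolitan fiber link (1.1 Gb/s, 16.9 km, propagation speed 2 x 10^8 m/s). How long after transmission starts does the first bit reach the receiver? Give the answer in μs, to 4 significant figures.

First bit experiences only propagation delay: d/s = 16900/200000000 = 84.50 μs.

84.50 μs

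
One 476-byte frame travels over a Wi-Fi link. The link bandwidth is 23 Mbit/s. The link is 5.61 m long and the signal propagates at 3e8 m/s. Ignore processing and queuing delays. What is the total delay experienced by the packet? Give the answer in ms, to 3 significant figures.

0.166 ms

L = 476 × 8 = 3808 bits.
Transmission delay = L/R = 3808 / 23000000 = 0.165565 ms.
Propagation delay = d/s = 5.61 m / 300000000 m/s = 1.87e-05 ms.
Total = 0.166 ms.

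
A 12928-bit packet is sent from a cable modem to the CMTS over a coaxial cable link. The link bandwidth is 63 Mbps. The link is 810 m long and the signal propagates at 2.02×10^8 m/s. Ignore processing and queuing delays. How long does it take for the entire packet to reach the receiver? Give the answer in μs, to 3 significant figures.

Transmission delay = L/R = 12928 / 63000000 = 205.206 μs.
Propagation delay = d/s = 810 m / 202000000 m/s = 4.0099 μs.
Total = 209 μs.

209 μs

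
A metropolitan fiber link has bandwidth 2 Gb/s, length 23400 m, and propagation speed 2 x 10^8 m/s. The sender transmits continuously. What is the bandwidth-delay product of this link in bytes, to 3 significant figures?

29300 bytes

Propagation delay = 23400 / 200000000 = 0.000117 s.
BDP = R × t_prop = 2000000000 × 0.000117 = 234000 bits.
In bytes: 234000/8 = 29300 bytes.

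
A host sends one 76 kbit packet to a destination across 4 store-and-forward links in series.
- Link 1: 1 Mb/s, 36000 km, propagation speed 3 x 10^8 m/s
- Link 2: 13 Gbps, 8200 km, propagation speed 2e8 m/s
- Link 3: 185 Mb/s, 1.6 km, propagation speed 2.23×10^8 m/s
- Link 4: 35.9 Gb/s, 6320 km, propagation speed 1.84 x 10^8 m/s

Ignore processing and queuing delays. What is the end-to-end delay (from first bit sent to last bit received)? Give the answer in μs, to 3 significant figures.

L = 76000 bits.
Transmission delays (L/R per hop): 76000, 5.84615, 410.811, 2.11699 μs; sum = 76418.8 μs.
Propagation delays (d/s per hop): 120000, 41000, 7.17489, 34347.8 μs; sum = 195355 μs.
End-to-end = 272000 μs.

272000 μs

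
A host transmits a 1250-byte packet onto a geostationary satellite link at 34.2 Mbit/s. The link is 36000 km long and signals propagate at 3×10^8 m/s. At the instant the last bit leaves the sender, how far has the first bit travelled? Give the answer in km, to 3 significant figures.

t_tx = L/R = 10000/34200000 = 0.000292398 s.
Distance = s × t_tx = 300000000 × 0.000292398 = 87.7 km.

87.7 km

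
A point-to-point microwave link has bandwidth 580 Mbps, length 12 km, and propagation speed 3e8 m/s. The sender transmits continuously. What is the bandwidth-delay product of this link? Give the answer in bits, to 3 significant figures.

Propagation delay = 12000 / 300000000 = 4e-05 s.
BDP = R × t_prop = 580000000 × 4e-05 = 23200 bits.

23200 bits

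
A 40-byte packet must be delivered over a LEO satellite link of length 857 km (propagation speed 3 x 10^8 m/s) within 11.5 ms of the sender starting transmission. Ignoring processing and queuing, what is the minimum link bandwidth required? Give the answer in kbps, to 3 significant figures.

37.0 kbps

L = 320 bits.
Propagation delay = 857000 / 300000000 = 2.85667 ms.
Transmission budget = 11.5 − 2.85667 = 8.64333 ms.
R ≥ L / t_tx = 320 bits / 0.00864333 s = 37.0 kbps.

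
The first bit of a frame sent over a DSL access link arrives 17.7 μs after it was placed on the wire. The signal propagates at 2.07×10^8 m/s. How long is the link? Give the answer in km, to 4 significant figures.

3.664 km

d = s × t_prop = 2.07e+08 × 1.77e-05 = 3.664 km.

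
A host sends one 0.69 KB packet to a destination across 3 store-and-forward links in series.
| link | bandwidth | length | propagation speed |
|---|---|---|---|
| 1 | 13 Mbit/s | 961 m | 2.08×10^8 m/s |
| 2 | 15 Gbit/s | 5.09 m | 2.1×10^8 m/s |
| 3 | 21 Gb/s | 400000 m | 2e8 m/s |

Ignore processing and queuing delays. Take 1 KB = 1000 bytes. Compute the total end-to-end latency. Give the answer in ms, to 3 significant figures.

L = 5520 bits.
Transmission delays (L/R per hop): 0.424615, 0.000368, 0.000262857 ms; sum = 0.425246 ms.
Propagation delays (d/s per hop): 0.00462019, 2.42381e-05, 2 ms; sum = 2.00464 ms.
End-to-end = 2.43 ms.

2.43 ms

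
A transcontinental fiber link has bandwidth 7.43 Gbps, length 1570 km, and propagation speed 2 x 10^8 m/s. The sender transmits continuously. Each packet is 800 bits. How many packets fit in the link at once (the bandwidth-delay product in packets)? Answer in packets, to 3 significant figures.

72900 packets

Propagation delay = 1570000 / 200000000 = 0.00785 s.
BDP = R × t_prop = 7430000000 × 0.00785 = 58325500 bits.
In packets of 800 bits: 72900 packets.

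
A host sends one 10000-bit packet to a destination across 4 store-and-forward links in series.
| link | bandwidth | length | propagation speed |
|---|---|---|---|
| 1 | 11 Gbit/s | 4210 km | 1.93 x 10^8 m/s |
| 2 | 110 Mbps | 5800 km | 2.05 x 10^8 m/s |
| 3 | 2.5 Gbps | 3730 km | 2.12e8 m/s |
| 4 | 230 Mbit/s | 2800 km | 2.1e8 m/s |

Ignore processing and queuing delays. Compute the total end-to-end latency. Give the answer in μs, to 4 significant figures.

Transmission delays (L/R per hop): 0.909091, 90.9091, 4, 43.4783 μs; sum = 139.296 μs.
Propagation delays (d/s per hop): 21813.5, 28292.7, 17594.3, 13333.3 μs; sum = 81033.8 μs.
End-to-end = 81170 μs.

81170 μs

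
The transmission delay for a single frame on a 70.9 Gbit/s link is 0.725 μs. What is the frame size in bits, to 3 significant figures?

51400 bits

L = R × t_tx = 70900000000 b/s × 7.25e-07 s = 51402.5 bits.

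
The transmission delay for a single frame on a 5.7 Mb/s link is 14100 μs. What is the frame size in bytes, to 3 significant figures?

10000 bytes

L = R × t_tx = 5700000 b/s × 0.0141 s = 80370 bits.
In bytes: 80370 / 8 = 10000 bytes.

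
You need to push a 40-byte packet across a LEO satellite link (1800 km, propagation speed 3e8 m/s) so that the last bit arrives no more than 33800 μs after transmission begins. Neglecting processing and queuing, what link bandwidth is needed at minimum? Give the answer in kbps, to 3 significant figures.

L = 320 bits.
Propagation delay = 1800000 / 300000000 = 6000 μs.
Transmission budget = 33800 − 6000 = 27800 μs.
R ≥ L / t_tx = 320 bits / 0.0278 s = 11.5 kbps.

11.5 kbps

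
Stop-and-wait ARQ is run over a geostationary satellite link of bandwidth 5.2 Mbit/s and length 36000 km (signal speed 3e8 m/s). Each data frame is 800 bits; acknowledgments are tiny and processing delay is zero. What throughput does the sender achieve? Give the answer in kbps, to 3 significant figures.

3.33 kbps

t_tx = L/R = 800/5200000 = 0.000153846 s.
t_prop = 36000000/300000000 = 0.12 s; RTT = 0.24 s.
Cycle = t_tx + RTT = 0.240154 s.
Throughput = L / cycle = 800 / 0.240154 = 3.33 kbps.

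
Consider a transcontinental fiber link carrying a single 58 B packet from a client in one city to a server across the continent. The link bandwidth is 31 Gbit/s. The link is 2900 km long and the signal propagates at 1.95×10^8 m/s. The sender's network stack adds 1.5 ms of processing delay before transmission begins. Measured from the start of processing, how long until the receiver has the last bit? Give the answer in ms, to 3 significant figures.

16.4 ms

L = 58 × 8 = 464 bits.
Transmission delay = L/R = 464 / 31000000000 = 1.49677e-05 ms.
Propagation delay = d/s = 2900000 m / 195000000 m/s = 14.8718 ms.
Plus processing delay 1.5 ms = 1.5 ms.
Total = 16.4 ms.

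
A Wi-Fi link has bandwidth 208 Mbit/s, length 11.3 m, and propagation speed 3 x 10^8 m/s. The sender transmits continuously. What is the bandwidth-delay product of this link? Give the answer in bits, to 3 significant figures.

7.83 bits

Propagation delay = 11.3 / 300000000 = 3.76667e-08 s.
BDP = R × t_prop = 208000000 × 3.76667e-08 = 7.83467 bits.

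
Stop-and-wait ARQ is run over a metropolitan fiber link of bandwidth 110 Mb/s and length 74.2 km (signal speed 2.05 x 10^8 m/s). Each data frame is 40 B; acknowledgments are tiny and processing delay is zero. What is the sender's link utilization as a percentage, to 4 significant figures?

0.4003 %

t_tx = L/R = 320/110000000 = 2.90909e-06 s.
t_prop = 74200/2.05e+08 = 0.000361951 s; RTT = 0.000723902 s.
Cycle = t_tx + RTT = 0.000726812 s.
Utilization = t_tx / cycle = 2.90909e-06/0.000726812 = 0.4003 %.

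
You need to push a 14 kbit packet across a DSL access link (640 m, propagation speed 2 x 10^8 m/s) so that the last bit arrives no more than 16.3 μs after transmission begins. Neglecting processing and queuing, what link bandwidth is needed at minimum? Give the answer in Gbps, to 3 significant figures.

Propagation delay = 640 / 200000000 = 3.2 μs.
Transmission budget = 16.3 − 3.2 = 13.1 μs.
R ≥ L / t_tx = 14000 bits / 1.31e-05 s = 1.07 Gbps.

1.07 Gbps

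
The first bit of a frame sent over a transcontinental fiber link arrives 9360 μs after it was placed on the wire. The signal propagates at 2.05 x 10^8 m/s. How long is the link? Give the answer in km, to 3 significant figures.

d = s × t_prop = 2.05e+08 × 0.00936 = 1920 km.

1920 km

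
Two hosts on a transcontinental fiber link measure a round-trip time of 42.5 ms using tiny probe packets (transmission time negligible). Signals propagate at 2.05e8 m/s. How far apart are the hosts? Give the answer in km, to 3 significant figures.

4360 km

One-way propagation = RTT/2 = 21.25 ms.
d = s × t = 2.05e+08 × 0.02125 = 4360 km.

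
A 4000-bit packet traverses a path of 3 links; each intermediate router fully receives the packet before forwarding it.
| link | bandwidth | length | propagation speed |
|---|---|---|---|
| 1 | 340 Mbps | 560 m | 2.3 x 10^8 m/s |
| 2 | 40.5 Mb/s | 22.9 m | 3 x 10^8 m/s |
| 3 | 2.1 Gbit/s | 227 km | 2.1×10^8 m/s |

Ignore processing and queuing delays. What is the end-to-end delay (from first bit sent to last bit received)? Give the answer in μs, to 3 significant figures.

Transmission delays (L/R per hop): 11.7647, 98.7654, 1.90476 μs; sum = 112.435 μs.
Propagation delays (d/s per hop): 2.43478, 0.0763333, 1080.95 μs; sum = 1083.46 μs.
End-to-end = 1200 μs.

1200 μs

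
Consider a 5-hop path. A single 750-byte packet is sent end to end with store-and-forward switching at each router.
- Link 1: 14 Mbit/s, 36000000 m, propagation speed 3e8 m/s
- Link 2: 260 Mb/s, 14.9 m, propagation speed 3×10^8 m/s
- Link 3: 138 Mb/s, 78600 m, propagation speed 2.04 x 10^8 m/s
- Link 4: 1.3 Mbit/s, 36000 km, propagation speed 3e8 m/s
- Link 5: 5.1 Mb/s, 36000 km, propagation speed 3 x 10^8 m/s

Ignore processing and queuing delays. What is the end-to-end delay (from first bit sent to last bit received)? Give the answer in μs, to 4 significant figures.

366700 μs

L = 750 × 8 = 6000 bits.
Transmission delays (L/R per hop): 428.571, 23.0769, 43.4783, 4615.38, 1176.47 μs; sum = 6286.98 μs.
Propagation delays (d/s per hop): 120000, 0.0496667, 385.294, 120000, 120000 μs; sum = 360385 μs.
End-to-end = 366700 μs.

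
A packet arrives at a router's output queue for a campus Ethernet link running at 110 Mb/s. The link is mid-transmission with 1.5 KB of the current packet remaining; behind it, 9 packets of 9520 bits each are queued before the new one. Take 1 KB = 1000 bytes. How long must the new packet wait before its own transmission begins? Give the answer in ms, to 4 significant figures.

0.8880 ms

Each queued packet: L/R = 9520/110000000 = 0.0865455 ms.
9 queued → 0.778909 ms.
Plus remaining 12000 bits of current packet: 0.109091 ms.
Queuing delay = 0.8880 ms.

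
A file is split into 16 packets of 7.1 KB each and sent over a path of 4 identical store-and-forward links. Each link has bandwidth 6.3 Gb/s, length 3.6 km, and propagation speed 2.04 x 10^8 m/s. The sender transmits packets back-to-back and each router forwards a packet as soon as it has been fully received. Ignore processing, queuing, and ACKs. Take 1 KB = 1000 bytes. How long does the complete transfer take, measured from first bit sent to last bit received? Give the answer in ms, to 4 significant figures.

0.2419 ms

Per-hop transmission t_tx = L/R = 56800/6300000000 = 0.00901587 ms.
Per-hop propagation t_prop = 3600/204000000 = 0.0176471 ms.
Pipeline fill: first packet needs 4·t_tx to clear all hops; remaining 15 packets each add one t_tx.
Total = (4+16-1)·t_tx + 4·t_prop = 19·0.00901587 + 4·0.0176471 = 0.2419 ms.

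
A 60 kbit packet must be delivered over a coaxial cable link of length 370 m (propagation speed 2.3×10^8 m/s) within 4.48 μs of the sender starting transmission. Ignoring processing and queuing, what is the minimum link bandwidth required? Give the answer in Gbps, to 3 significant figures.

Propagation delay = 370 / 2.3e+08 = 1.6087 μs.
Transmission budget = 4.48 − 1.6087 = 2.8713 μs.
R ≥ L / t_tx = 60000 bits / 2.8713e-06 s = 20.9 Gbps.

20.9 Gbps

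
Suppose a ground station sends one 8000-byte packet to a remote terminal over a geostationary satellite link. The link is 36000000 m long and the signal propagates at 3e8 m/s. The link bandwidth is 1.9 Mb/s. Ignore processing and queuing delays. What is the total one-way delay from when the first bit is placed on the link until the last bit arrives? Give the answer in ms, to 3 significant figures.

L = 8000 × 8 = 64000 bits.
Transmission delay = L/R = 64000 / 1900000 = 33.6842 ms.
Propagation delay = d/s = 36000000 m / 300000000 m/s = 120 ms.
Total = 154 ms.

154 ms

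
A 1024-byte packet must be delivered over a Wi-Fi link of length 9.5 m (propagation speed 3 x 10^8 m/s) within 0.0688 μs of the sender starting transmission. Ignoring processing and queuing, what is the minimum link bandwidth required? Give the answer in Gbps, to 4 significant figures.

L = 8192 bits.
Propagation delay = 9.5 / 300000000 = 0.0316667 μs.
Transmission budget = 0.0688 − 0.0316667 = 0.0371333 μs.
R ≥ L / t_tx = 8192 bits / 3.71333e-08 s = 220.6 Gbps.

220.6 Gbps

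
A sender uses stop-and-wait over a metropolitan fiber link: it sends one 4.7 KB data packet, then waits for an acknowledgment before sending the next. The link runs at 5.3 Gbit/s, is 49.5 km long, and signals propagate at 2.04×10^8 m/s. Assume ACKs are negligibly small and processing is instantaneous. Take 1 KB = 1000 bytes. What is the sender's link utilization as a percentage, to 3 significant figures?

1.44 %

t_tx = L/R = 37600/5300000000 = 7.09434e-06 s.
t_prop = 49500/204000000 = 0.000242647 s; RTT = 0.000485294 s.
Cycle = t_tx + RTT = 0.000492388 s.
Utilization = t_tx / cycle = 7.09434e-06/0.000492388 = 1.44 %.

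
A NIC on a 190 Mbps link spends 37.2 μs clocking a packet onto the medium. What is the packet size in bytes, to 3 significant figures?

884 bytes

L = R × t_tx = 190000000 b/s × 3.72e-05 s = 7068 bits.
In bytes: 7068 / 8 = 884 bytes.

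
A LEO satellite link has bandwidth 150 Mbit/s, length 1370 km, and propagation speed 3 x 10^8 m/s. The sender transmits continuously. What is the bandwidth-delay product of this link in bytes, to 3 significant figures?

Propagation delay = 1370000 / 300000000 = 0.00456667 s.
BDP = R × t_prop = 150000000 × 0.00456667 = 685000 bits.
In bytes: 685000/8 = 85600 bytes.

85600 bytes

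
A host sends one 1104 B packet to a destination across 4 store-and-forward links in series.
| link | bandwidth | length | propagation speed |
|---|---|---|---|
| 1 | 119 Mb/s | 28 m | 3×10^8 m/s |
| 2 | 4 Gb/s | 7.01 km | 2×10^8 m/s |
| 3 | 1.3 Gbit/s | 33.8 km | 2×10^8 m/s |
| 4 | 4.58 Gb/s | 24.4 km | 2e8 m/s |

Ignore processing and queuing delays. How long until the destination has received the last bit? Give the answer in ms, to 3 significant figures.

0.411 ms

L = 1104 × 8 = 8832 bits.
Transmission delays (L/R per hop): 0.0742185, 0.002208, 0.00679385, 0.00192838 ms; sum = 0.0851487 ms.
Propagation delays (d/s per hop): 9.33333e-05, 0.03505, 0.169, 0.122 ms; sum = 0.326143 ms.
End-to-end = 0.411 ms.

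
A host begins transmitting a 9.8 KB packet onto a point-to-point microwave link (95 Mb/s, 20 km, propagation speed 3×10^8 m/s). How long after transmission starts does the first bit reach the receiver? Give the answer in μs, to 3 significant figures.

66.7 μs

First bit experiences only propagation delay: d/s = 20000/300000000 = 66.7 μs.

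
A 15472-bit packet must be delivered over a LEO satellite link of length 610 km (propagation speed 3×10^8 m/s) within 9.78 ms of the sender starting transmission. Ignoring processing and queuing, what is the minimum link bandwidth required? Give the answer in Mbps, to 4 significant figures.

Propagation delay = 610000 / 300000000 = 2.03333 ms.
Transmission budget = 9.78 − 2.03333 = 7.74667 ms.
R ≥ L / t_tx = 15472 bits / 0.00774667 s = 1.997 Mbps.

1.997 Mbps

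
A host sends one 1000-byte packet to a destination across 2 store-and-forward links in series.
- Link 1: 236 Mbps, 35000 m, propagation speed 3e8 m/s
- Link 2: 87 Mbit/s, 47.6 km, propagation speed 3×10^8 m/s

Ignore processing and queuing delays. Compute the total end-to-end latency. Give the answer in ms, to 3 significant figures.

0.401 ms

L = 1000 × 8 = 8000 bits.
Transmission delays (L/R per hop): 0.0338983, 0.091954 ms; sum = 0.125852 ms.
Propagation delays (d/s per hop): 0.116667, 0.158667 ms; sum = 0.275333 ms.
End-to-end = 0.401 ms.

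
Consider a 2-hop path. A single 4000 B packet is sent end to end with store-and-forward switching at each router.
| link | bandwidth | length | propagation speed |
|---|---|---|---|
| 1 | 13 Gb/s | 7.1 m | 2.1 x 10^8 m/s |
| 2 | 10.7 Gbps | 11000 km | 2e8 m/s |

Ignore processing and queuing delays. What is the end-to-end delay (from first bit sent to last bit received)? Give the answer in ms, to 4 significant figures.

L = 4000 × 8 = 32000 bits.
Transmission delays (L/R per hop): 0.00246154, 0.00299065 ms; sum = 0.00545219 ms.
Propagation delays (d/s per hop): 3.38095e-05, 55 ms; sum = 55 ms.
End-to-end = 55.01 ms.

55.01 ms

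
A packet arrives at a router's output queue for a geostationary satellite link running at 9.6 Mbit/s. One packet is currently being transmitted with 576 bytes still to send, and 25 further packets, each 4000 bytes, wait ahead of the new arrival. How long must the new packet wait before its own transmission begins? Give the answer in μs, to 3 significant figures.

83800 μs

Each queued packet: L/R = 32000/9600000 = 3333.33 μs.
25 queued → 83333.3 μs.
Plus remaining 4608 bits of current packet: 480 μs.
Queuing delay = 83800 μs.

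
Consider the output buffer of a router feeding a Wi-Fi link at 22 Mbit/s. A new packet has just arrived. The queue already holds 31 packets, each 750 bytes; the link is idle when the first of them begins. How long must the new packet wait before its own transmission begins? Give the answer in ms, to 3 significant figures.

8.45 ms

Each queued packet: L/R = 6000/22000000 = 0.272727 ms.
31 queued → 8.45455 ms.
Queuing delay = 8.45 ms.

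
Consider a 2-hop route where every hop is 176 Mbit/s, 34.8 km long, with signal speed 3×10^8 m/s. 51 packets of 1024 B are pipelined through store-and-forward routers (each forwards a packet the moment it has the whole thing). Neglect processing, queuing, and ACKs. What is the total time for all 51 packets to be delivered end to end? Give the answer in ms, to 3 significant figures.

2.65 ms

Per-hop transmission t_tx = L/R = 8192/176000000 = 0.0465455 ms.
Per-hop propagation t_prop = 34800/300000000 = 0.116 ms.
Pipeline fill: first packet needs 2·t_tx to clear all hops; remaining 50 packets each add one t_tx.
Total = (2+51-1)·t_tx + 2·t_prop = 52·0.0465455 + 2·0.116 = 2.65 ms.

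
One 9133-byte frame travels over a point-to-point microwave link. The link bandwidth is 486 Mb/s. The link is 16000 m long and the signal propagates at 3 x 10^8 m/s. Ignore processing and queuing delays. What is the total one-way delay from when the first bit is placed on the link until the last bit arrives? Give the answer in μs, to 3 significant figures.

L = 9133 × 8 = 73064 bits.
Transmission delay = L/R = 73064 / 486000000 = 150.337 μs.
Propagation delay = d/s = 16000 m / 300000000 m/s = 53.3333 μs.
Total = 204 μs.

204 μs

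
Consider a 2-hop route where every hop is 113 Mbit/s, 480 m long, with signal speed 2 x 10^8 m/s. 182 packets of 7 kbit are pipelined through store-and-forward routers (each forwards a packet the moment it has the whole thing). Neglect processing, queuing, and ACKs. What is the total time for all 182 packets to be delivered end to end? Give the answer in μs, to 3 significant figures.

Per-hop transmission t_tx = L/R = 7000/113000000 = 61.9469 μs.
Per-hop propagation t_prop = 480/200000000 = 2.4 μs.
Pipeline fill: first packet needs 2·t_tx to clear all hops; remaining 181 packets each add one t_tx.
Total = (2+182-1)·t_tx + 2·t_prop = 183·61.9469 + 2·2.4 = 11300 μs.

11300 μs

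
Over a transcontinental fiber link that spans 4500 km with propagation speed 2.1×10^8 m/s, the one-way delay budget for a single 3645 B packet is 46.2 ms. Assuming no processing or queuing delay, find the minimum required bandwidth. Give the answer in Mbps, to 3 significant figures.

1.18 Mbps

L = 29160 bits.
Propagation delay = 4500000 / 210000000 = 21.4286 ms.
Transmission budget = 46.2 − 21.4286 = 24.7714 ms.
R ≥ L / t_tx = 29160 bits / 0.0247714 s = 1.18 Mbps.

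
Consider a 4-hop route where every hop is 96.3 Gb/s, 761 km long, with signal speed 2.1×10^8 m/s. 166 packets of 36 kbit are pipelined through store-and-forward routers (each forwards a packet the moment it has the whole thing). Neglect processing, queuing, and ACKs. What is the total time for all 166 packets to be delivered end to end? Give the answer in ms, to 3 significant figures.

14.6 ms

Per-hop transmission t_tx = L/R = 36000/96300000000 = 0.000373832 ms.
Per-hop propagation t_prop = 761000/210000000 = 3.62381 ms.
Pipeline fill: first packet needs 4·t_tx to clear all hops; remaining 165 packets each add one t_tx.
Total = (4+166-1)·t_tx + 4·t_prop = 169·0.000373832 + 4·3.62381 = 14.6 ms.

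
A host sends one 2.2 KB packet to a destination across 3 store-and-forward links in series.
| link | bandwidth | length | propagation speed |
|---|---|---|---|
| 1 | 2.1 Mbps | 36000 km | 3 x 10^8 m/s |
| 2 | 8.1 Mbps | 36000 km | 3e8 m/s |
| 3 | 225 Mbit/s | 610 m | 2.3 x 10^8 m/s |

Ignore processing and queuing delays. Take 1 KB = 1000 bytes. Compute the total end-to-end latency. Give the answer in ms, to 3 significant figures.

L = 17600 bits.
Transmission delays (L/R per hop): 8.38095, 2.17284, 0.0782222 ms; sum = 10.632 ms.
Propagation delays (d/s per hop): 120, 120, 0.00265217 ms; sum = 240.003 ms.
End-to-end = 251 ms.

251 ms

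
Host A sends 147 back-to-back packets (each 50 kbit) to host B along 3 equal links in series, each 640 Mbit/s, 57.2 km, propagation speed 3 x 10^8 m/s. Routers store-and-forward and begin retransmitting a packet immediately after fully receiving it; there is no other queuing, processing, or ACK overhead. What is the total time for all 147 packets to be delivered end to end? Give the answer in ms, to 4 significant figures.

Per-hop transmission t_tx = L/R = 50000/640000000 = 0.078125 ms.
Per-hop propagation t_prop = 57200/300000000 = 0.190667 ms.
Pipeline fill: first packet needs 3·t_tx to clear all hops; remaining 146 packets each add one t_tx.
Total = (3+147-1)·t_tx + 3·t_prop = 149·0.078125 + 3·0.190667 = 12.21 ms.

12.21 ms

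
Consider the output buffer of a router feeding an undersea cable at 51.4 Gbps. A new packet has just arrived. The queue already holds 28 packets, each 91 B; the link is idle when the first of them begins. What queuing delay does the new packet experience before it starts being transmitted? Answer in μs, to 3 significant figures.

Each queued packet: L/R = 728/51400000000 = 0.0141634 μs.
28 queued → 0.396576 μs.
Queuing delay = 0.397 μs.

0.397 μs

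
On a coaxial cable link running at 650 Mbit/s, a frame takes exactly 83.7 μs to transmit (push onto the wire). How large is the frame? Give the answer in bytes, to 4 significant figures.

L = R × t_tx = 650000000 b/s × 8.37e-05 s = 54405 bits.
In bytes: 54405 / 8 = 6801 bytes.

6801 bytes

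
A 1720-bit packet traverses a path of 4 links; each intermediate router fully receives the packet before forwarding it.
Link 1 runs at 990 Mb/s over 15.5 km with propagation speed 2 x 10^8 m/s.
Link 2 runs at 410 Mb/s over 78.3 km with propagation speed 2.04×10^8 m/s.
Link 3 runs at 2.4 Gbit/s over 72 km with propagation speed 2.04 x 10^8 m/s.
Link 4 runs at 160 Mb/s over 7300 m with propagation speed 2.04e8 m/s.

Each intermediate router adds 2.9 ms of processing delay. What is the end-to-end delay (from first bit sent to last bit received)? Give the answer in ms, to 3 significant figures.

9.57 ms

Transmission delays (L/R per hop): 0.00173737, 0.00419512, 0.000716667, 0.01075 ms; sum = 0.0173992 ms.
Propagation delays (d/s per hop): 0.0775, 0.383824, 0.352941, 0.0357843 ms; sum = 0.850049 ms.
Processing at 3 router(s): 3 × 2.9 ms = 8.7 ms.
End-to-end = 9.57 ms.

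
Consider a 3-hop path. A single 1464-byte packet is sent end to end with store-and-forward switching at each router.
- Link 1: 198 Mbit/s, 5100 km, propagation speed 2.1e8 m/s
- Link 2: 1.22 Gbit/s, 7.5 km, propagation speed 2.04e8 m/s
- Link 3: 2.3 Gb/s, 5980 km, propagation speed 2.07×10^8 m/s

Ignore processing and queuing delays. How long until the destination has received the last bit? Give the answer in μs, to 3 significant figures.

L = 1464 × 8 = 11712 bits.
Transmission delays (L/R per hop): 59.1515, 9.6, 5.09217 μs; sum = 73.8437 μs.
Propagation delays (d/s per hop): 24285.7, 36.7647, 28888.9 μs; sum = 53211.4 μs.
End-to-end = 53300 μs.

53300 μs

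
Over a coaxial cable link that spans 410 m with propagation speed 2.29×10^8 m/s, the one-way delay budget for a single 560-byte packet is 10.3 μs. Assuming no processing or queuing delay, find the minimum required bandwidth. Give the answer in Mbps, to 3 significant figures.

526 Mbps

L = 4480 bits.
Propagation delay = 410 / 229000000 = 1.79039 μs.
Transmission budget = 10.3 − 1.79039 = 8.50961 μs.
R ≥ L / t_tx = 4480 bits / 8.50961e-06 s = 526 Mbps.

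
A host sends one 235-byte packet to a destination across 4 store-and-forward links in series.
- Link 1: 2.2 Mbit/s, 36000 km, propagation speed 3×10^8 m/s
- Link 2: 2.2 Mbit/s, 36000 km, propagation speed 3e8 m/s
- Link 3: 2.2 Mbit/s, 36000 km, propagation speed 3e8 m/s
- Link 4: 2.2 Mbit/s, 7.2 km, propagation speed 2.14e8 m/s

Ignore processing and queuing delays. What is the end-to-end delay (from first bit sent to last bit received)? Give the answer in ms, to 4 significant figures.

363.5 ms

L = 235 × 8 = 1880 bits.
Transmission delay per hop = L/R = 1880/2200000 = 0.854545 ms; 4 hops → 3.41818 ms.
Propagation delays (d/s per hop): 120, 120, 120, 0.0336449 ms; sum = 360.034 ms.
End-to-end = 363.5 ms.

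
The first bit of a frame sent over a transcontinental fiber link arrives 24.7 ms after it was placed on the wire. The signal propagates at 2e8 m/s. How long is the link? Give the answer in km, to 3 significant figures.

d = s × t_prop = 200000000 × 0.0247 = 4940 km.

4940 km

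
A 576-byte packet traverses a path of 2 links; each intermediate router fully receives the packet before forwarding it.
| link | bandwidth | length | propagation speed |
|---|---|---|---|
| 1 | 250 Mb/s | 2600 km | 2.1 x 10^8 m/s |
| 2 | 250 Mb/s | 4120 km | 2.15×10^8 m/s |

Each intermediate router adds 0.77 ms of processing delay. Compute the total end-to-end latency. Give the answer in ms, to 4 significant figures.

32.35 ms

L = 576 × 8 = 4608 bits.
Transmission delay per hop = L/R = 4608/250000000 = 0.018432 ms; 2 hops → 0.036864 ms.
Propagation delays (d/s per hop): 12.381, 19.1628 ms; sum = 31.5437 ms.
Processing at 1 router(s): 1 × 0.77 ms = 0.77 ms.
End-to-end = 32.35 ms.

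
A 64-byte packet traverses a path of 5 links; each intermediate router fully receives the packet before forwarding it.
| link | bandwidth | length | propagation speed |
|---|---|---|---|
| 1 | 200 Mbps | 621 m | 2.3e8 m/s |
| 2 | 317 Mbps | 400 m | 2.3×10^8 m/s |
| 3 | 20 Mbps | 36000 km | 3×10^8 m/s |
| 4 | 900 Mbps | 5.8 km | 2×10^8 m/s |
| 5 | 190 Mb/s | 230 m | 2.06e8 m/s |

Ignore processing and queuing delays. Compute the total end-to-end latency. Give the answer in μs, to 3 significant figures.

120000 μs

L = 64 × 8 = 512 bits.
Transmission delays (L/R per hop): 2.56, 1.61514, 25.6, 0.568889, 2.69474 μs; sum = 33.0388 μs.
Propagation delays (d/s per hop): 2.7, 1.73913, 120000, 29, 1.1165 μs; sum = 120035 μs.
End-to-end = 120000 μs.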